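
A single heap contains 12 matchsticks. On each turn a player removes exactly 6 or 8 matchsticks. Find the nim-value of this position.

2

Build the Grundy sequence with g(k) = mex{g(k−s) : s ∈ {6, 8}, s ≤ k}:
g(0) = mex{} = 0
g(1) = mex{} = 0
g(2) = mex{} = 0
g(3) = mex{} = 0
g(4) = mex{} = 0
g(5) = mex{} = 0
g(6) = mex{0} = 1
g(7) = mex{0} = 1
g(8) = mex{0} = 1
g(9) = mex{0} = 1
g(10) = mex{0} = 1
g(11) = mex{0} = 1
g(12) = mex{0,1} = 2
So g(12) = 2.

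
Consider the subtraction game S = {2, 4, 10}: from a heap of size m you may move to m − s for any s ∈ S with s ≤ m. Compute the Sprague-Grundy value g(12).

0

Grundy values for subtraction set {2, 4, 10}:
k:     0  1  2  3  4  5  6  7  8  9 10 11 12
g(k):  0  0  1  1  2  2  0  0  1  1  2  2  0
So g(12) = 0.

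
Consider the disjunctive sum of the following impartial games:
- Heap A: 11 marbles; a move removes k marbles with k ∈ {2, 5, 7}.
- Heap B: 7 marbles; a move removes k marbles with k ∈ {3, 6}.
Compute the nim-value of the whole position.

1

Build the Grundy sequence for heap A with g(k) = mex{g(k−s) : s ∈ {2, 5, 7}, s ≤ k}:
g(0) = mex{} = 0
g(1) = mex{} = 0
g(2) = mex{0} = 1
g(3) = mex{0} = 1
g(4) = mex{1} = 0
g(5) = mex{0,1} = 2
g(6) = mex{0} = 1
g(7) = mex{0,1,2} = 3
g(8) = mex{0,1} = 2
g(9) = mex{0,1,3} = 2
g(10) = mex{1,2} = 0
g(11) = mex{0,1,2} = 3
So g(11) = 3.
For heap B, compute g(0), g(1), … with moves {3, 6}:
g(0) = mex{} = 0
g(1) = mex{} = 0
g(2) = mex{} = 0
g(3) = mex{0} = 1
g(4) = mex{0} = 1
g(5) = mex{0} = 1
g(6) = mex{0,1} = 2
g(7) = mex{0,1} = 2
So g(7) = 2.
By the Sprague-Grundy theorem, the Grundy value of a sum of independent games is the XOR of the component values.
Combined value = 3 XOR 2 = 1.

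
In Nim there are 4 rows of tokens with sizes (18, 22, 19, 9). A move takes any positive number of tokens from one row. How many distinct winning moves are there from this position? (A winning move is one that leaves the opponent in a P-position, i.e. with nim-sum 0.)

3

Nim-sum: 18 ^ 22 ^ 19 ^ 9 = 30.
The overall nim-sum is X = 30. A row of size p has a winning move iff p XOR X < p (reduce it to p XOR X).
  18: 18 XOR 30 = 12 < 18 — winning move (to 12).
  22: 22 XOR 30 = 8 < 22 — winning move (to 8).
  19: 19 XOR 30 = 13 < 19 — winning move (to 13).
  9: 9 XOR 30 = 23 ≥ 9 — no move.
That gives 3 winning moves.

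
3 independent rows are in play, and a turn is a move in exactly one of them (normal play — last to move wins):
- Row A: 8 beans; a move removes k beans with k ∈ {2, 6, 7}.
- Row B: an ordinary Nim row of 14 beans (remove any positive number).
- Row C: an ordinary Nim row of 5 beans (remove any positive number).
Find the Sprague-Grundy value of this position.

9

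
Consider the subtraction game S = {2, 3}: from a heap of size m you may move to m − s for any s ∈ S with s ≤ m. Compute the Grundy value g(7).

Build the Grundy sequence with g(k) = mex{g(k−s) : s ∈ {2, 3}, s ≤ k}:
k:     0  1  2  3  4  5  6  7
g(k):  0  0  1  1  2  0  0  1
So g(7) = 1.

1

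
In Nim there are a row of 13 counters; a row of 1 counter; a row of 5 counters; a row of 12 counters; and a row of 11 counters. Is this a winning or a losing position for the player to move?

Write each in binary and XOR column by column:
  1101  (13)
  0001  (1)
  0101  (5)
  1100  (12)
  1011  (11)
  ----
  1110  (14)
The nim-sum is 14 ≠ 0, so this is an N-position: the player to move can win.

Winning position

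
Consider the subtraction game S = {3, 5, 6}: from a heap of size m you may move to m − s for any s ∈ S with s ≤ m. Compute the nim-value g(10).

0

Build the Grundy sequence with g(k) = mex{g(k−s) : s ∈ {3, 5, 6}, s ≤ k}:
g(0) = mex{} = 0
g(1) = mex{} = 0
g(2) = mex{} = 0
g(3) = mex{0} = 1
g(4) = mex{0} = 1
g(5) = mex{0} = 1
g(6) = mex{0,1} = 2
g(7) = mex{0,1} = 2
g(8) = mex{0,1} = 2
g(9) = mex{1,2} = 0
g(10) = mex{1,2} = 0
So g(10) = 0.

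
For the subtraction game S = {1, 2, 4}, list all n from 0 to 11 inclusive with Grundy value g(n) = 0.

0, 3, 6, 9

Grundy values for subtraction set {1, 2, 4}:
g(0) = mex{} = 0
g(1) = mex{0} = 1
g(2) = mex{0,1} = 2
g(3) = mex{1,2} = 0
g(4) = mex{0,2} = 1
g(5) = mex{0,1} = 2
g(6) = mex{1,2} = 0
g(7) = mex{0,2} = 1
g(8) = mex{0,1} = 2
g(9) = mex{1,2} = 0
g(10) = mex{0,2} = 1
g(11) = mex{0,1} = 2
The P-positions (g = 0) in 0..11 are 0, 3, 6, 9.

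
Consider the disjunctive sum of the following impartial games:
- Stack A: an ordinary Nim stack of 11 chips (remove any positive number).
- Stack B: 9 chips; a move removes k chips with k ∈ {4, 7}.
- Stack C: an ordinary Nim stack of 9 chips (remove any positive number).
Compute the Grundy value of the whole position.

Stack A is a plain Nim stack of size 11, so its Grundy value is 11.
For stack B, compute g(0), g(1), … with moves {4, 7}:
k:     0  1  2  3  4  5  6  7  8  9
g(k):  0  0  0  0  1  1  1  1  2  2
So g(9) = 2.
Stack C is a plain Nim stack of size 9, so its Grundy value is 9.
The value of a disjunctive sum is the nim-sum of the parts.
Combined value = 11 ⊕ 2 ⊕ 9 = 0.

0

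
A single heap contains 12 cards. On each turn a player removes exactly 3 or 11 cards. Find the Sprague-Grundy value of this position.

2

Grundy values for subtraction set {3, 11}:
k:     0  1  2  3  4  5  6  7  8  9 10 11 12
g(k):  0  0  0  1  1  1  0  0  0  1  1  1  2
So g(12) = 2.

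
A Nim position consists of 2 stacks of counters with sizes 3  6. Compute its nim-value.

5

Compute the nim-sum pairwise:
3 ^ 6 = 5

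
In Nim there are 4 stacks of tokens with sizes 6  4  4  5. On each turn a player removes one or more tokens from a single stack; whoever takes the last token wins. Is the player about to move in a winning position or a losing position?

Compute the nim-sum pairwise:
6 XOR 4 = 2
2 XOR 4 = 6
6 XOR 5 = 3
The nim-sum is 3 ≠ 0, so this is an N-position: the player to move can win.

Winning position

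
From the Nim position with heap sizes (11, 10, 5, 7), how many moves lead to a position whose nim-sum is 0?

Compute the nim-sum pairwise:
11 XOR 10 = 1
1 XOR 5 = 4
4 XOR 7 = 3
The overall nim-sum is X = 3. A heap of size p has a winning move iff p XOR X < p (reduce it to p XOR X).
  11: 11 XOR 3 = 8 < 11 — winning move (to 8).
  10: 10 XOR 3 = 9 < 10 — winning move (to 9).
  5: 5 XOR 3 = 6 ≥ 5 — no move.
  7: 7 XOR 3 = 4 < 7 — winning move (to 4).
That gives 3 winning moves.

3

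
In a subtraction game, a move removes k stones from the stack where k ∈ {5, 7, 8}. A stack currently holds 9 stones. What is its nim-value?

1

Grundy values for subtraction set {5, 7, 8}:
g(0) = mex{} = 0
g(1) = mex{} = 0
g(2) = mex{} = 0
g(3) = mex{} = 0
g(4) = mex{} = 0
g(5) = mex{0} = 1
g(6) = mex{0} = 1
g(7) = mex{0} = 1
g(8) = mex{0} = 1
g(9) = mex{0} = 1
So g(9) = 1.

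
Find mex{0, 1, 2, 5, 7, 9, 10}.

The values 0, 1, 2 are all present; 3 is the first non-negative integer missing from the set.

3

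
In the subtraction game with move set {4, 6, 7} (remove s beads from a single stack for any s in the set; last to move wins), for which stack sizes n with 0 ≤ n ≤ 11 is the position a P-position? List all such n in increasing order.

0, 1, 2, 3, 11

Build the Grundy sequence with g(k) = mex{g(k−s) : s ∈ {4, 6, 7}, s ≤ k}:
g(0) = mex{} = 0
g(1) = mex{} = 0
g(2) = mex{} = 0
g(3) = mex{} = 0
g(4) = mex{0} = 1
g(5) = mex{0} = 1
g(6) = mex{0} = 1
g(7) = mex{0} = 1
g(8) = mex{0,1} = 2
g(9) = mex{0,1} = 2
g(10) = mex{0,1} = 2
g(11) = mex{1} = 0
The P-positions (g = 0) in 0..11 are 0, 1, 2, 3, 11.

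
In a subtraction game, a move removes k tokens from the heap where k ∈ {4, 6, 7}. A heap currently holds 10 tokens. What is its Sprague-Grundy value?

2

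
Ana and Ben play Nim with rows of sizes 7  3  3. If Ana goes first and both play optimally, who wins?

Write each in binary and XOR column by column:
  111  (7)
  011  (3)
  011  (3)
  ---
  111  (7)
The nim-sum is 7 ≠ 0, so this is an N-position: the player to move can win; Ana has a winning move.

Ana wins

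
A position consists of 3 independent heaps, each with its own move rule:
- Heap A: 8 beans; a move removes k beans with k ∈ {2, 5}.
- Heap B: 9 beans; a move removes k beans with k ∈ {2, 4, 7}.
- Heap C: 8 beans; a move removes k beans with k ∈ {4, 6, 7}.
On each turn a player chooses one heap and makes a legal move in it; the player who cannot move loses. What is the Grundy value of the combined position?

2

For heap A, compute g(0), g(1), … with moves {2, 5}:
k:     0  1  2  3  4  5  6  7  8
g(k):  0  0  1  1  0  2  1  0  0
So g(8) = 0.
For heap B, compute g(0), g(1), … with moves {2, 4, 7}:
k:     0  1  2  3  4  5  6  7  8  9
g(k):  0  0  1  1  2  2  0  3  1  0
So g(9) = 0.
Build the Grundy sequence for heap C with g(k) = mex{g(k−s) : s ∈ {4, 6, 7}, s ≤ k}:
k:     0  1  2  3  4  5  6  7  8
g(k):  0  0  0  0  1  1  1  1  2
So g(8) = 2.
By the Sprague-Grundy theorem, the Grundy value of a sum of independent games is the XOR of the component values.
Combined value = 0 XOR 0 XOR 2 = 2.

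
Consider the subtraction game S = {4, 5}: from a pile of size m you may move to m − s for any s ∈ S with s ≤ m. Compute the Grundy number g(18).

Build the Grundy sequence with g(k) = mex{g(k−s) : s ∈ {4, 5}, s ≤ k}:
k:     0  1  2  3  4  5  6  7  8  9 10 11 12 13 14 15 16 17 18
g(k):  0  0  0  0  1  1  1  1  2  0  0  0  0  1  1  1  1  2  0
So g(18) = 0.

0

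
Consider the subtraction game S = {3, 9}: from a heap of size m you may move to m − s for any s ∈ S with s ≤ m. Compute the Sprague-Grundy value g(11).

1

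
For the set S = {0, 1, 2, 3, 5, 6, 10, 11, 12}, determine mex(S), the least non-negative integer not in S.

The values 0, 1, 2, 3 are all present; 4 is the first non-negative integer missing from the set.

4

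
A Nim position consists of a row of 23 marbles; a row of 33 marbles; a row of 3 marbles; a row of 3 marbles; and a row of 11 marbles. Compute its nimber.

61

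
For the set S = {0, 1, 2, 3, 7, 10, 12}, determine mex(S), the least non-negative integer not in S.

The values 0, 1, 2, 3 are all present; 4 is the first non-negative integer missing from the set.

4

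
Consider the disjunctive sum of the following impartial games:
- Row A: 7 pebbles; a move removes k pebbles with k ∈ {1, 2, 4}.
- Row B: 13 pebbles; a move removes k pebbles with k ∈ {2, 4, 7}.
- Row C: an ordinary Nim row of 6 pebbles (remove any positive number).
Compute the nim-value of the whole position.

5

Build the Grundy sequence for row A with g(k) = mex{g(k−s) : s ∈ {1, 2, 4}, s ≤ k}:
g(0) = mex{} = 0
g(1) = mex{0} = 1
g(2) = mex{0,1} = 2
g(3) = mex{1,2} = 0
g(4) = mex{0,2} = 1
g(5) = mex{0,1} = 2
g(6) = mex{1,2} = 0
g(7) = mex{0,2} = 1
So g(7) = 1.
Grundy values for row B (subtraction set {2, 4, 7}):
k:     0  1  2  3  4  5  6  7  8  9 10 11 12 13
g(k):  0  0  1  1  2  2  0  3  1  0  2  1  0  2
So g(13) = 2.
Row C is a plain Nim row of size 6, so its Grundy value is 6.
By the Sprague-Grundy theorem, the Grundy value of a sum of independent games is the XOR of the component values.
Combined value = 1 ⊕ 2 ⊕ 6 = 5.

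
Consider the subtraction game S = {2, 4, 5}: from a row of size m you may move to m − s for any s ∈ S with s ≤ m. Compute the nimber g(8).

0

Grundy values for subtraction set {2, 4, 5}:
g(0) = mex{} = 0
g(1) = mex{} = 0
g(2) = mex{0} = 1
g(3) = mex{0} = 1
g(4) = mex{0,1} = 2
g(5) = mex{0,1} = 2
g(6) = mex{0,1,2} = 3
g(7) = mex{1,2} = 0
g(8) = mex{1,2,3} = 0
So g(8) = 0.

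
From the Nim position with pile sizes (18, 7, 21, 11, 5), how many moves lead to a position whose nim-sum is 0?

1

Bitwise XOR of the heap sizes:
  10010  (18)
  00111  (7)
  10101  (21)
  01011  (11)
  00101  (5)
  -----
  01110  (14)
The overall nim-sum is X = 14. A pile of size p has a winning move iff p XOR X < p (reduce it to p XOR X).
  18: 18 XOR 14 = 28 ≥ 18 — no move.
  7: 7 XOR 14 = 9 ≥ 7 — no move.
  21: 21 XOR 14 = 27 ≥ 21 — no move.
  11: 11 XOR 14 = 5 < 11 — winning move (to 5).
  5: 5 XOR 14 = 11 ≥ 5 — no move.
That gives 1 winning move.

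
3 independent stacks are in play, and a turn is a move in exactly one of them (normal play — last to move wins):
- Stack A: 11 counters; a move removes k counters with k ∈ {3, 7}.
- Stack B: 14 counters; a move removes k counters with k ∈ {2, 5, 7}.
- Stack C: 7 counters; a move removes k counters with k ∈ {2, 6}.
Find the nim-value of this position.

1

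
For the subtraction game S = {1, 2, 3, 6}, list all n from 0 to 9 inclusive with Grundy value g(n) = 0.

0, 4, 8

Build the Grundy sequence with g(k) = mex{g(k−s) : s ∈ {1, 2, 3, 6}, s ≤ k}:
g(0) = mex{} = 0
g(1) = mex{0} = 1
g(2) = mex{0,1} = 2
g(3) = mex{0,1,2} = 3
g(4) = mex{1,2,3} = 0
g(5) = mex{0,2,3} = 1
g(6) = mex{0,1,3} = 2
g(7) = mex{0,1,2} = 3
g(8) = mex{1,2,3} = 0
g(9) = mex{0,2,3} = 1
The P-positions (g = 0) in 0..9 are 0, 4, 8.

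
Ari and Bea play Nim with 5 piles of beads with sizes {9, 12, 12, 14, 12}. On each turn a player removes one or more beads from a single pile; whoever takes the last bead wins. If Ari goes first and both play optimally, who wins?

Write each in binary and XOR column by column:
  1001  (9)
  1100  (12)
  1100  (12)
  1110  (14)
  1100  (12)
  ----
  1011  (11)
The nim-sum is 11 ≠ 0, so this is an N-position: the player to move can win; Ari has a winning move.

Ari wins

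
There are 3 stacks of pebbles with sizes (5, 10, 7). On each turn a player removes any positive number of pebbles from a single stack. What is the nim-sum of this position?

Nim-sum: 5 ^ 10 ^ 7 = 8.

8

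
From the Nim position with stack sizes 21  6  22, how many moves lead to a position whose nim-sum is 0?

Nim-sum: 21 ⊕ 6 ⊕ 22 = 5.
The overall nim-sum is X = 5. A stack of size p has a winning move iff p XOR X < p (reduce it to p XOR X).
  21: 21 XOR 5 = 16 < 21 — winning move (to 16).
  6: 6 XOR 5 = 3 < 6 — winning move (to 3).
  22: 22 XOR 5 = 19 < 22 — winning move (to 19).
That gives 3 winning moves.

3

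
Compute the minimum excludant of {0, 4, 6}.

0 is in the set but 1 is not, so the mex is 1.

1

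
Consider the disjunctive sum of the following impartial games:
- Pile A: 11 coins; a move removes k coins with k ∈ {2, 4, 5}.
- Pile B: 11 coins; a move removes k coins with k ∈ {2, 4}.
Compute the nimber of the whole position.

0

For pile A, compute g(0), g(1), … with moves {2, 4, 5}:
k:     0  1  2  3  4  5  6  7  8  9 10 11
g(k):  0  0  1  1  2  2  3  0  0  1  1  2
So g(11) = 2.
For pile B, compute g(0), g(1), … with moves {2, 4}:
k:     0  1  2  3  4  5  6  7  8  9 10 11
g(k):  0  0  1  1  2  2  0  0  1  1  2  2
So g(11) = 2.
By the Sprague-Grundy theorem, the Grundy value of a sum of independent games is the XOR of the component values.
Combined value = 2 XOR 2 = 0.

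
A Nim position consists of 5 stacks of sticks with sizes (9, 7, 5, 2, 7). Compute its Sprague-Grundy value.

14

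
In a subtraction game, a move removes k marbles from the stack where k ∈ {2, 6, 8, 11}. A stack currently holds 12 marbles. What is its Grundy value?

2

Compute g(0), g(1), … for moves {2, 6, 8, 11}:
g(0) = mex{} = 0
g(1) = mex{} = 0
g(2) = mex{0} = 1
g(3) = mex{0} = 1
g(4) = mex{1} = 0
g(5) = mex{1} = 0
g(6) = mex{0} = 1
g(7) = mex{0} = 1
g(8) = mex{0,1} = 2
g(9) = mex{0,1} = 2
g(10) = mex{0,1,2} = 3
g(11) = mex{0,1,2} = 3
g(12) = mex{0,1,3} = 2
So g(12) = 2.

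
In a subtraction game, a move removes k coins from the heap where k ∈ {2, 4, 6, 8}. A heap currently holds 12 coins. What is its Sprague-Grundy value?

Build the Grundy sequence with g(k) = mex{g(k−s) : s ∈ {2, 4, 6, 8}, s ≤ k}:
k:     0  1  2  3  4  5  6  7  8  9 10 11 12
g(k):  0  0  1  1  2  2  3  3  4  4  0  0  1
So g(12) = 1.

1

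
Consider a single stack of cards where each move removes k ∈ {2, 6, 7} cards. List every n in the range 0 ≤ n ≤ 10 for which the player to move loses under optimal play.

0, 1, 4, 5, 9

Compute g(0), g(1), … for moves {2, 6, 7}:
g(0) = mex{} = 0
g(1) = mex{} = 0
g(2) = mex{0} = 1
g(3) = mex{0} = 1
g(4) = mex{1} = 0
g(5) = mex{1} = 0
g(6) = mex{0} = 1
g(7) = mex{0} = 1
g(8) = mex{0,1} = 2
g(9) = mex{1} = 0
g(10) = mex{0,1,2} = 3
The P-positions (g = 0) in 0..10 are 0, 1, 4, 5, 9.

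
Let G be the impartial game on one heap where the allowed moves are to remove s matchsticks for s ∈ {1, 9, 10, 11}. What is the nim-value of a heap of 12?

2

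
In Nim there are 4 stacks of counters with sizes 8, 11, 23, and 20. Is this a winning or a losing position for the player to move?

In binary:
  01000  (8)
  01011  (11)
  10111  (23)
  10100  (20)
  -----
  00000  (0)
The nim-sum is 0, so this is a P-position: the player to move is in a losing position under optimal play.

Losing position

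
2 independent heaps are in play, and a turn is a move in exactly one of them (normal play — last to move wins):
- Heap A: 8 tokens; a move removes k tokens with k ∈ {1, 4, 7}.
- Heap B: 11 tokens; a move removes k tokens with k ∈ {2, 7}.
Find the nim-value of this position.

Build the Grundy sequence for heap A with g(k) = mex{g(k−s) : s ∈ {1, 4, 7}, s ≤ k}:
g(0) = mex{} = 0
g(1) = mex{0} = 1
g(2) = mex{1} = 0
g(3) = mex{0} = 1
g(4) = mex{0,1} = 2
g(5) = mex{1,2} = 0
g(6) = mex{0} = 1
g(7) = mex{0,1} = 2
g(8) = mex{1,2} = 0
So g(8) = 0.
Grundy values for heap B (subtraction set {2, 7}):
g(0) = mex{} = 0
g(1) = mex{} = 0
g(2) = mex{0} = 1
g(3) = mex{0} = 1
g(4) = mex{1} = 0
g(5) = mex{1} = 0
g(6) = mex{0} = 1
g(7) = mex{0} = 1
g(8) = mex{0,1} = 2
g(9) = mex{1} = 0
g(10) = mex{1,2} = 0
g(11) = mex{0} = 1
So g(11) = 1.
By the Sprague-Grundy theorem, the Grundy value of a sum of independent games is the XOR of the component values.
Combined value = 0 XOR 1 = 1.

1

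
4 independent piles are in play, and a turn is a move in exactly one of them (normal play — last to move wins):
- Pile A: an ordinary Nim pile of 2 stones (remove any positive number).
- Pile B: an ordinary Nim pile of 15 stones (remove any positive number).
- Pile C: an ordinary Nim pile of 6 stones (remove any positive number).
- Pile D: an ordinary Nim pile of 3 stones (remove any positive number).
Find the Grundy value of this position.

Pile A is a plain Nim pile of size 2, so its Grundy value is 2.
Pile B is a plain Nim pile of size 15, so its Grundy value is 15.
Pile C is a plain Nim pile of size 6, so its Grundy value is 6.
Pile D is a plain Nim pile of size 3, so its Grundy value is 3.
By the Sprague-Grundy theorem, the Grundy value of a sum of independent games is the XOR of the component values.
Combined value = 2 ⊕ 15 ⊕ 6 ⊕ 3 = 8.

8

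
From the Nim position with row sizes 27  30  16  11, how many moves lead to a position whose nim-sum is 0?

3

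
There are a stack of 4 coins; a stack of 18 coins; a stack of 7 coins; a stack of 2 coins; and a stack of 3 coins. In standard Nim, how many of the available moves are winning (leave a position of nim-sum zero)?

Nim-sum: 4 ⊕ 18 ⊕ 7 ⊕ 2 ⊕ 3 = 16.
The overall nim-sum is X = 16. A stack of size p has a winning move iff p XOR X < p (reduce it to p XOR X).
  4: 4 XOR 16 = 20 ≥ 4 — no move.
  18: 18 XOR 16 = 2 < 18 — winning move (to 2).
  7: 7 XOR 16 = 23 ≥ 7 — no move.
  2: 2 XOR 16 = 18 ≥ 2 — no move.
  3: 3 XOR 16 = 19 ≥ 3 — no move.
That gives 1 winning move.

1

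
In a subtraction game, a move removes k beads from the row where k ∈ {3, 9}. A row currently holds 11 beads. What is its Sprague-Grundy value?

1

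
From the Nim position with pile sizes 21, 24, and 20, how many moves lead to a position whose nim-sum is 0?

3

Nim-sum: 21 ^ 24 ^ 20 = 25.
The overall nim-sum is X = 25. A pile of size p has a winning move iff p XOR X < p (reduce it to p XOR X).
  21: 21 XOR 25 = 12 < 21 — winning move (to 12).
  24: 24 XOR 25 = 1 < 24 — winning move (to 1).
  20: 20 XOR 25 = 13 < 20 — winning move (to 13).
That gives 3 winning moves.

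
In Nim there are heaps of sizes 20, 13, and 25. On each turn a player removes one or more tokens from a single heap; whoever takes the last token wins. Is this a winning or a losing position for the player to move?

Nim-sum: 20 ^ 13 ^ 25 = 0.
The nim-sum is 0, so this is a P-position: the player to move is in a losing position under optimal play.

Losing position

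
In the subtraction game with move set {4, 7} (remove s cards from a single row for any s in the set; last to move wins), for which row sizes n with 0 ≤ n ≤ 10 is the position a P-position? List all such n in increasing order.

0, 1, 2, 3

Grundy values for subtraction set {4, 7}:
k:     0  1  2  3  4  5  6  7  8  9 10
g(k):  0  0  0  0  1  1  1  1  2  2  2
The P-positions (g = 0) in 0..10 are 0, 1, 2, 3.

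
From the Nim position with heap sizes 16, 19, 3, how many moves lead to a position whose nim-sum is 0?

0

Write each in binary and XOR column by column:
  10000  (16)
  10011  (19)
  00011  (3)
  -----
  00000  (0)
The nim-sum is already 0, so every move leaves a nonzero nim-sum — there are no winning moves.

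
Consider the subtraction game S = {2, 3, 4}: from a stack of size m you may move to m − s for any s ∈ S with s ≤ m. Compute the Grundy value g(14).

Grundy values for subtraction set {2, 3, 4}:
k:     0  1  2  3  4  5  6  7  8  9 10 11 12 13 14
g(k):  0  0  1  1  2  2  0  0  1  1  2  2  0  0  1
So g(14) = 1.

1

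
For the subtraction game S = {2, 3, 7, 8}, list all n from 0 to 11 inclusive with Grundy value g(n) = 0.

0, 1, 5, 6, 10, 11

Build the Grundy sequence with g(k) = mex{g(k−s) : s ∈ {2, 3, 7, 8}, s ≤ k}:
k:     0  1  2  3  4  5  6  7  8  9 10 11
g(k):  0  0  1  1  2  0  0  1  1  2  0  0
The P-positions (g = 0) in 0..11 are 0, 1, 5, 6, 10, 11.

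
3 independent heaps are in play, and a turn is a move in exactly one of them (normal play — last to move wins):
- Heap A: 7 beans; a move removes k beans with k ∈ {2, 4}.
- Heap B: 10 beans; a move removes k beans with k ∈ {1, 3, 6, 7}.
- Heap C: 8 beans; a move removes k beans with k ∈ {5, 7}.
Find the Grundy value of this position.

3

Grundy values for heap A (subtraction set {2, 4}):
k:     0  1  2  3  4  5  6  7
g(k):  0  0  1  1  2  2  0  0
So g(7) = 0.
Build the Grundy sequence for heap B with g(k) = mex{g(k−s) : s ∈ {1, 3, 6, 7}, s ≤ k}:
k:     0  1  2  3  4  5  6  7  8  9 10
g(k):  0  1  0  1  0  1  2  3  2  3  2
So g(10) = 2.
For heap C, compute g(0), g(1), … with moves {5, 7}:
g(0) = mex{} = 0
g(1) = mex{} = 0
g(2) = mex{} = 0
g(3) = mex{} = 0
g(4) = mex{} = 0
g(5) = mex{0} = 1
g(6) = mex{0} = 1
g(7) = mex{0} = 1
g(8) = mex{0} = 1
So g(8) = 1.
By the Sprague-Grundy theorem, the Grundy value of a sum of independent games is the XOR of the component values.
Combined value = 0 ⊕ 2 ⊕ 1 = 3.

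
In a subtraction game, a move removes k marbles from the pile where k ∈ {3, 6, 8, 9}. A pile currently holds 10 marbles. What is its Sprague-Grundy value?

Build the Grundy sequence with g(k) = mex{g(k−s) : s ∈ {3, 6, 8, 9}, s ≤ k}:
g(0) = mex{} = 0
g(1) = mex{} = 0
g(2) = mex{} = 0
g(3) = mex{0} = 1
g(4) = mex{0} = 1
g(5) = mex{0} = 1
g(6) = mex{0,1} = 2
g(7) = mex{0,1} = 2
g(8) = mex{0,1} = 2
g(9) = mex{0,1,2} = 3
g(10) = mex{0,1,2} = 3
So g(10) = 3.

3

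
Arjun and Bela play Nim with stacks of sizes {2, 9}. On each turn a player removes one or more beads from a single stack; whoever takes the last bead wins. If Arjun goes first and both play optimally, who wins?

Arjun wins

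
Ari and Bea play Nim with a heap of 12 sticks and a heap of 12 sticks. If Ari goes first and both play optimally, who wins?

Bea wins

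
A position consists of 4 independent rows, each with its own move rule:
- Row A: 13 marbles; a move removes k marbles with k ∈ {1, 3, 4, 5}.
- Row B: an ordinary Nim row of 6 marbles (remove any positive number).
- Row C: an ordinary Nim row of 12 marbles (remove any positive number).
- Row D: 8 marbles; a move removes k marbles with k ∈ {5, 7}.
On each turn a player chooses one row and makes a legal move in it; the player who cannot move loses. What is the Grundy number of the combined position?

For row A, compute g(0), g(1), … with moves {1, 3, 4, 5}:
g(0) = mex{} = 0
g(1) = mex{0} = 1
g(2) = mex{1} = 0
g(3) = mex{0} = 1
g(4) = mex{0,1} = 2
g(5) = mex{0,1,2} = 3
g(6) = mex{0,1,3} = 2
g(7) = mex{0,1,2} = 3
g(8) = mex{1,2,3} = 0
g(9) = mex{0,2,3} = 1
g(10) = mex{1,2,3} = 0
g(11) = mex{0,2,3} = 1
g(12) = mex{0,1,3} = 2
g(13) = mex{0,1,2} = 3
So g(13) = 3.
Row B is a plain Nim row of size 6, so its Grundy value is 6.
Row C is a plain Nim row of size 12, so its Grundy value is 12.
For row D, compute g(0), g(1), … with moves {5, 7}:
k:     0  1  2  3  4  5  6  7  8
g(k):  0  0  0  0  0  1  1  1  1
So g(8) = 1.
By the Sprague-Grundy theorem, the Grundy value of a sum of independent games is the XOR of the component values.
Combined value = 3 ⊕ 6 ⊕ 12 ⊕ 1 = 8.

8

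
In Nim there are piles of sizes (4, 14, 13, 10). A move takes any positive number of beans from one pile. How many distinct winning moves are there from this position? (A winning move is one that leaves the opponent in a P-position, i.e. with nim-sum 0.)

3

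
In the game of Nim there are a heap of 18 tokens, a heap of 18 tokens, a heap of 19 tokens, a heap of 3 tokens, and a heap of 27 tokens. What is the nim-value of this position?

Compute the nim-sum pairwise:
18 ⊕ 18 = 0
0 ⊕ 19 = 19
19 ⊕ 3 = 16
16 ⊕ 27 = 11

11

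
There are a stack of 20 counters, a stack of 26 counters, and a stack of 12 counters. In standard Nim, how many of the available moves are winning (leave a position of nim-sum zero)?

Compute the nim-sum pairwise:
20 XOR 26 = 14
14 XOR 12 = 2
The overall nim-sum is X = 2. A stack of size p has a winning move iff p XOR X < p (reduce it to p XOR X).
  20: 20 XOR 2 = 22 ≥ 20 — no move.
  26: 26 XOR 2 = 24 < 26 — winning move (to 24).
  12: 12 XOR 2 = 14 ≥ 12 — no move.
That gives 1 winning move.

1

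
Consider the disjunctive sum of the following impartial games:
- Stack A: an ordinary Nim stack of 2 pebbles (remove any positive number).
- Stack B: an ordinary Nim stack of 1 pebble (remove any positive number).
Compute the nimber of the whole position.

3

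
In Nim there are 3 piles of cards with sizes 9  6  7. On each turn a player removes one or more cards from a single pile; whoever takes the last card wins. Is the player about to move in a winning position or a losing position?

In binary:
  1001  (9)
  0110  (6)
  0111  (7)
  ----
  1000  (8)
The nim-sum is 8 ≠ 0, so this is an N-position: the player to move can win.

Winning position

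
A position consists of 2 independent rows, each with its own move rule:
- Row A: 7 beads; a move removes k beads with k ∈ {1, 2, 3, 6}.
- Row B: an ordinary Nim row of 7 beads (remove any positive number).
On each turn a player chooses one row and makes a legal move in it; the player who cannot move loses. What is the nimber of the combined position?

4

For row A, compute g(0), g(1), … with moves {1, 2, 3, 6}:
g(0) = mex{} = 0
g(1) = mex{0} = 1
g(2) = mex{0,1} = 2
g(3) = mex{0,1,2} = 3
g(4) = mex{1,2,3} = 0
g(5) = mex{0,2,3} = 1
g(6) = mex{0,1,3} = 2
g(7) = mex{0,1,2} = 3
So g(7) = 3.
Row B is a plain Nim row of size 7, so its Grundy value is 7.
The value of a disjunctive sum is the nim-sum of the parts.
Combined value = 3 XOR 7 = 4.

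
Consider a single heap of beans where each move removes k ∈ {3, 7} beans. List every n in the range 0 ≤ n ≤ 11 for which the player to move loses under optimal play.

Compute g(0), g(1), … for moves {3, 7}:
g(0) = mex{} = 0
g(1) = mex{} = 0
g(2) = mex{} = 0
g(3) = mex{0} = 1
g(4) = mex{0} = 1
g(5) = mex{0} = 1
g(6) = mex{1} = 0
g(7) = mex{0,1} = 2
g(8) = mex{0,1} = 2
g(9) = mex{0} = 1
g(10) = mex{1,2} = 0
g(11) = mex{1,2} = 0
The P-positions (g = 0) in 0..11 are 0, 1, 2, 6, 10, 11.

0, 1, 2, 6, 10, 11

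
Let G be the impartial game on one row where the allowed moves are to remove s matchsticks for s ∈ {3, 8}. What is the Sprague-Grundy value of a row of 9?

1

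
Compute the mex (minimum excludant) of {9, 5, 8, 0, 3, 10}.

1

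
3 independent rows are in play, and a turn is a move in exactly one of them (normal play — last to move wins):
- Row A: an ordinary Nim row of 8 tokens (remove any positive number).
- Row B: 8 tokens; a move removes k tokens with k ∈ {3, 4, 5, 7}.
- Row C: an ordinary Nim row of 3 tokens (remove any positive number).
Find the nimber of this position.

9

Row A is a plain Nim row of size 8, so its Grundy value is 8.
For row B, compute g(0), g(1), … with moves {3, 4, 5, 7}:
g(0) = mex{} = 0
g(1) = mex{} = 0
g(2) = mex{} = 0
g(3) = mex{0} = 1
g(4) = mex{0} = 1
g(5) = mex{0} = 1
g(6) = mex{0,1} = 2
g(7) = mex{0,1} = 2
g(8) = mex{0,1} = 2
So g(8) = 2.
Row C is a plain Nim row of size 3, so its Grundy value is 3.
By the Sprague-Grundy theorem, the Grundy value of a sum of independent games is the XOR of the component values.
Combined value = 8 XOR 2 XOR 3 = 9.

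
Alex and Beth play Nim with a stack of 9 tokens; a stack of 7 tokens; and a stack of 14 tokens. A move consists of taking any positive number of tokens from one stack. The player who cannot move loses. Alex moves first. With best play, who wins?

Nim-sum: 9 XOR 7 XOR 14 = 0.
The nim-sum is 0, so this is a P-position: the player to move is in a losing position under optimal play; Alex is about to move from it and so loses — Beth wins.

Beth wins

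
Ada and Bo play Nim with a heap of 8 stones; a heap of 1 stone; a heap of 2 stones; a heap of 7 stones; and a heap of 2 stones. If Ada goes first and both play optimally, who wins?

Compute the nim-sum pairwise:
8 XOR 1 = 9
9 XOR 2 = 11
11 XOR 7 = 12
12 XOR 2 = 14
The nim-sum is 14 ≠ 0, so this is an N-position: the player to move can win; Ada has a winning move.

Ada wins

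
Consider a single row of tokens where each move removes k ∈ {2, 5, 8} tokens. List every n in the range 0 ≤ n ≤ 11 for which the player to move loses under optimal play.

0, 1, 4, 7, 10, 11

Grundy values for subtraction set {2, 5, 8}:
k:     0  1  2  3  4  5  6  7  8  9 10 11
g(k):  0  0  1  1  0  2  1  0  2  1  0  0
The P-positions (g = 0) in 0..11 are 0, 1, 4, 7, 10, 11.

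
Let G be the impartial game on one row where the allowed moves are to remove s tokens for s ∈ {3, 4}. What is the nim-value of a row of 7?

Build the Grundy sequence with g(k) = mex{g(k−s) : s ∈ {3, 4}, s ≤ k}:
k:     0  1  2  3  4  5  6  7
g(k):  0  0  0  1  1  1  2  0
So g(7) = 0.

0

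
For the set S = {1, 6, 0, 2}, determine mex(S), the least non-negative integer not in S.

The values 0, 1, 2 are all present; 3 is the first non-negative integer missing from the set.

3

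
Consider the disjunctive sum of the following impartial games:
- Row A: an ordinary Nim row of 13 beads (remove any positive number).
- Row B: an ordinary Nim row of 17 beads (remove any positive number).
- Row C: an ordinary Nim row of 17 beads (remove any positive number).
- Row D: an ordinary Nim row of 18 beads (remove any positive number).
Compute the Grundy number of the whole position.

Row A is a plain Nim row of size 13, so its Grundy value is 13.
Row B is a plain Nim row of size 17, so its Grundy value is 17.
Row C is a plain Nim row of size 17, so its Grundy value is 17.
Row D is a plain Nim row of size 18, so its Grundy value is 18.
The value of a disjunctive sum is the nim-sum of the parts.
Combined value = 13 XOR 17 XOR 17 XOR 18 = 31.

31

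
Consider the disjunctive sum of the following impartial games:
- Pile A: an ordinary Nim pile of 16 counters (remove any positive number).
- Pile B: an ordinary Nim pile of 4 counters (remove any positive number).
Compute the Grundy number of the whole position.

Pile A is a plain Nim pile of size 16, so its Grundy value is 16.
Pile B is a plain Nim pile of size 4, so its Grundy value is 4.
By the Sprague-Grundy theorem, the Grundy value of a sum of independent games is the XOR of the component values.
Combined value = 16 XOR 4 = 20.

20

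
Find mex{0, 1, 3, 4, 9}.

2

The values 0, 1 are all present; 2 is the first non-negative integer missing from the set.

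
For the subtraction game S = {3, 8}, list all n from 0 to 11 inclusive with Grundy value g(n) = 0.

0, 1, 2, 6, 7, 11

Grundy values for subtraction set {3, 8}:
k:     0  1  2  3  4  5  6  7  8  9 10 11
g(k):  0  0  0  1  1  1  0  0  2  1  1  0
The P-positions (g = 0) in 0..11 are 0, 1, 2, 6, 7, 11.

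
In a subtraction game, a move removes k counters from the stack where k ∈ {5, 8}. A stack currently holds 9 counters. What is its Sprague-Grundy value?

Build the Grundy sequence with g(k) = mex{g(k−s) : s ∈ {5, 8}, s ≤ k}:
g(0) = mex{} = 0
g(1) = mex{} = 0
g(2) = mex{} = 0
g(3) = mex{} = 0
g(4) = mex{} = 0
g(5) = mex{0} = 1
g(6) = mex{0} = 1
g(7) = mex{0} = 1
g(8) = mex{0} = 1
g(9) = mex{0} = 1
So g(9) = 1.

1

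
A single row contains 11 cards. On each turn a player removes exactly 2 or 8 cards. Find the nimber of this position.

Grundy values for subtraction set {2, 8}:
g(0) = mex{} = 0
g(1) = mex{} = 0
g(2) = mex{0} = 1
g(3) = mex{0} = 1
g(4) = mex{1} = 0
g(5) = mex{1} = 0
g(6) = mex{0} = 1
g(7) = mex{0} = 1
g(8) = mex{0,1} = 2
g(9) = mex{0,1} = 2
g(10) = mex{1,2} = 0
g(11) = mex{1,2} = 0
So g(11) = 0.

0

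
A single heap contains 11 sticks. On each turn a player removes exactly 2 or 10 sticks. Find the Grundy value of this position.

Build the Grundy sequence with g(k) = mex{g(k−s) : s ∈ {2, 10}, s ≤ k}:
g(0) = mex{} = 0
g(1) = mex{} = 0
g(2) = mex{0} = 1
g(3) = mex{0} = 1
g(4) = mex{1} = 0
g(5) = mex{1} = 0
g(6) = mex{0} = 1
g(7) = mex{0} = 1
g(8) = mex{1} = 0
g(9) = mex{1} = 0
g(10) = mex{0} = 1
g(11) = mex{0} = 1
So g(11) = 1.

1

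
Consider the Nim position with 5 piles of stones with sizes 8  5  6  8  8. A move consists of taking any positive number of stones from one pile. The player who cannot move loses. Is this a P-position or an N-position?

N-position

Nim-sum: 8 ^ 5 ^ 6 ^ 8 ^ 8 = 11.
The nim-sum is 11 ≠ 0, so this is an N-position: the player to move can win.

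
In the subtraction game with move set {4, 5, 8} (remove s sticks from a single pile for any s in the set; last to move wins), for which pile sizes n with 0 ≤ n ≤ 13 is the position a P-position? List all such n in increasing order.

Compute g(0), g(1), … for moves {4, 5, 8}:
k:     0  1  2  3  4  5  6  7  8  9 10 11 12 13
g(k):  0  0  0  0  1  1  1  1  2  2  2  2  0  0
The P-positions (g = 0) in 0..13 are 0, 1, 2, 3, 12, 13.

0, 1, 2, 3, 12, 13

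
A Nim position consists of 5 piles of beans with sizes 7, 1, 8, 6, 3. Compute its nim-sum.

11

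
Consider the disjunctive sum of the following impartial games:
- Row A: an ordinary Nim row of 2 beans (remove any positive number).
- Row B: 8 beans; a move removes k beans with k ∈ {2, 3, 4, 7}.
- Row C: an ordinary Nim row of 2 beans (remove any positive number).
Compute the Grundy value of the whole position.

1

Row A is a plain Nim row of size 2, so its Grundy value is 2.
Build the Grundy sequence for row B with g(k) = mex{g(k−s) : s ∈ {2, 3, 4, 7}, s ≤ k}:
k:     0  1  2  3  4  5  6  7  8
g(k):  0  0  1  1  2  2  0  3  1
So g(8) = 1.
Row C is a plain Nim row of size 2, so its Grundy value is 2.
By the Sprague-Grundy theorem, the Grundy value of a sum of independent games is the XOR of the component values.
Combined value = 2 XOR 1 XOR 2 = 1.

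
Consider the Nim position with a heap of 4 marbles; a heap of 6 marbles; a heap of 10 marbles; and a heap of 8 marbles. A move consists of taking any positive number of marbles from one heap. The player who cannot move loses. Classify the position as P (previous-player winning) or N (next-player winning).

P-position

Nim-sum: 4 ⊕ 6 ⊕ 10 ⊕ 8 = 0.
The nim-sum is 0, so this is a P-position: the player to move is in a losing position under optimal play.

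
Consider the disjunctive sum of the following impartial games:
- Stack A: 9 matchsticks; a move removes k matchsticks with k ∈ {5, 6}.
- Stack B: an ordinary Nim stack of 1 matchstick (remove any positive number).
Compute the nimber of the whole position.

0

Grundy values for stack A (subtraction set {5, 6}):
k:     0  1  2  3  4  5  6  7  8  9
g(k):  0  0  0  0  0  1  1  1  1  1
So g(9) = 1.
Stack B is a plain Nim stack of size 1, so its Grundy value is 1.
The value of a disjunctive sum is the nim-sum of the parts.
Combined value = 1 ⊕ 1 = 0.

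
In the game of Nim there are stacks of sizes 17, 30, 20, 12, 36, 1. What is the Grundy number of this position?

Bitwise XOR of the heap sizes:
  010001  (17)
  011110  (30)
  010100  (20)
  001100  (12)
  100100  (36)
  000001  (1)
  ------
  110010  (50)

50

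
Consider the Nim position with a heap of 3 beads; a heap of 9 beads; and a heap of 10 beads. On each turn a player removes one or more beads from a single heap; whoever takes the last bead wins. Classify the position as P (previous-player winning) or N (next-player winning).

Bitwise XOR of the heap sizes:
  0011  (3)
  1001  (9)
  1010  (10)
  ----
  0000  (0)
The nim-sum is 0, so this is a P-position: the player to move is in a losing position under optimal play.

P-position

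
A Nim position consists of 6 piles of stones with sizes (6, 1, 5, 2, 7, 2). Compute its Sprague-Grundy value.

In binary:
  110  (6)
  001  (1)
  101  (5)
  010  (2)
  111  (7)
  010  (2)
  ---
  101  (5)

5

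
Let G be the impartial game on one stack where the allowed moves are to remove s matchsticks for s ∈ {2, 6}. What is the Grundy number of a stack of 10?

1

Build the Grundy sequence with g(k) = mex{g(k−s) : s ∈ {2, 6}, s ≤ k}:
k:     0  1  2  3  4  5  6  7  8  9 10
g(k):  0  0  1  1  0  0  1  1  0  0  1
So g(10) = 1.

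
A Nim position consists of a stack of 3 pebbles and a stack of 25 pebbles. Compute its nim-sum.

26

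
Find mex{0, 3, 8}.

1

0 is in the set but 1 is not, so the mex is 1.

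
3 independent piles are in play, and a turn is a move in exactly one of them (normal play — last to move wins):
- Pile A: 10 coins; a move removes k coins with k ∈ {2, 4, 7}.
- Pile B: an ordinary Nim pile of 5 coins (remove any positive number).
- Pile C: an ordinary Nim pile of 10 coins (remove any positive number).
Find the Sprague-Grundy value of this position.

Build the Grundy sequence for pile A with g(k) = mex{g(k−s) : s ∈ {2, 4, 7}, s ≤ k}:
g(0) = mex{} = 0
g(1) = mex{} = 0
g(2) = mex{0} = 1
g(3) = mex{0} = 1
g(4) = mex{0,1} = 2
g(5) = mex{0,1} = 2
g(6) = mex{1,2} = 0
g(7) = mex{0,1,2} = 3
g(8) = mex{0,2} = 1
g(9) = mex{1,2,3} = 0
g(10) = mex{0,1} = 2
So g(10) = 2.
Pile B is a plain Nim pile of size 5, so its Grundy value is 5.
Pile C is a plain Nim pile of size 10, so its Grundy value is 10.
By the Sprague-Grundy theorem, the Grundy value of a sum of independent games is the XOR of the component values.
Combined value = 2 XOR 5 XOR 10 = 13.

13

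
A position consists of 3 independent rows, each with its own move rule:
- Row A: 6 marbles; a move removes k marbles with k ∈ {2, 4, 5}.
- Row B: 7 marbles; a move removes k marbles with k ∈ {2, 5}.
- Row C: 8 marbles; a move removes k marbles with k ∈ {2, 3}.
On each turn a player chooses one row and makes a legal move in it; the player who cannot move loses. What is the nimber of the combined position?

For row A, compute g(0), g(1), … with moves {2, 4, 5}:
k:     0  1  2  3  4  5  6
g(k):  0  0  1  1  2  2  3
So g(6) = 3.
Build the Grundy sequence for row B with g(k) = mex{g(k−s) : s ∈ {2, 5}, s ≤ k}:
k:     0  1  2  3  4  5  6  7
g(k):  0  0  1  1  0  2  1  0
So g(7) = 0.
Build the Grundy sequence for row C with g(k) = mex{g(k−s) : s ∈ {2, 3}, s ≤ k}:
k:     0  1  2  3  4  5  6  7  8
g(k):  0  0  1  1  2  0  0  1  1
So g(8) = 1.
By the Sprague-Grundy theorem, the Grundy value of a sum of independent games is the XOR of the component values.
Combined value = 3 ⊕ 0 ⊕ 1 = 2.

2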